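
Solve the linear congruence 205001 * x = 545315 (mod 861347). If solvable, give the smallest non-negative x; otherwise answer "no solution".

First find gcd(205001, 861347):
861347 = 4·205001 + 41343
205001 = 4·41343 + 39629
41343 = 1·39629 + 1714
39629 = 23·1714 + 207
1714 = 8·207 + 58
207 = 3·58 + 33
58 = 1·33 + 25
33 = 1·25 + 8
25 = 3·8 + 1
8 = 8·1 + 0
gcd = 1, so a unique solution mod 861347 exists.
Back-substitute for the Bézout coefficients:
1 = 25 − 3·8
1 = −3·33 + 4·25
1 = 4·58 − 7·33
1 = −7·207 + 25·58
1 = 25·1714 − 207·207
1 = −207·39629 + 4786·1714
1 = 4786·41343 − 4993·39629
1 = −4993·205001 + 24758·41343
1 = 24758·861347 − 104025·205001
So 205001·(-104025) ≡ 1 (mod 861347), giving 205001⁻¹ ≡ 757322.
x ≡ 205001⁻¹·545315 ≡ 757322·545315 ≡ 197851 (mod 861347).

197851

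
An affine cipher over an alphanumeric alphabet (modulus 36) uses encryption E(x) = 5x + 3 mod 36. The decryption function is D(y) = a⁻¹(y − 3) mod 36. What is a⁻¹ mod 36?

gcd(36, 5) by repeated division:
36 = 7·5 + 1
5 = 5·1 + 0
The gcd is 1. Working backward:
1 = 36 − 7·5
Thus 5·(-7) ≡ 1 (mod 36); reducing, -7 mod 36 = 29.

29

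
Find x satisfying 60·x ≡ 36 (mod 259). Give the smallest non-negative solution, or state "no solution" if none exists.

First find gcd(60, 259):
259 = 4*60 + 19
60 = 3*19 + 3
19 = 6*3 + 1
3 = 3*1 + 0
gcd = 1, so a unique solution mod 259 exists.
Back-substitute for the Bézout coefficients:
1 = 19 − 6·3
1 = −6·60 + 19·19
1 = 19·259 − 82·60
So 60·(-82) ≡ 1 (mod 259), giving 60⁻¹ ≡ 177.
x ≡ 60⁻¹·36 ≡ 177·36 ≡ 156 (mod 259).

156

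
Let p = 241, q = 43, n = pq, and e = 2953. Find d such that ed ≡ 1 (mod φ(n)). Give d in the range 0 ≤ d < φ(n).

φ(n) = (p−1)(q−1) = 240·42 = 10080.
Need d with 2953·d ≡ 1 (mod 10080). Apply the extended Euclidean algorithm:
10080 = 3×2953 + 1221
2953 = 2×1221 + 511
1221 = 2×511 + 199
511 = 2×199 + 113
199 = 1×113 + 86
113 = 1×86 + 27
86 = 3×27 + 5
27 = 5×5 + 2
5 = 2×2 + 1
2 = 2×1 + 0
Back-substitute:
1 = 5 − 2·2
1 = −2·27 + 11·5
1 = 11·86 − 35·27
1 = −35·113 + 46·86
1 = 46·199 − 81·113
1 = −81·511 + 208·199
1 = 208·1221 − 497·511
1 = −497·2953 + 1202·1221
1 = 1202·10080 − 4103·2953
So 2953·(-4103) ≡ 1 (mod 10080), hence d ≡ -4103 ≡ 5977 (mod 10080).

5977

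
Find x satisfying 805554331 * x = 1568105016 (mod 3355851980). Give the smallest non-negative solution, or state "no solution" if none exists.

2219887476

First find gcd(805554331, 3355851980):
3355851980 = 4·805554331 + 133634656
805554331 = 6·133634656 + 3746395
133634656 = 35·3746395 + 2510831
3746395 = 1·2510831 + 1235564
2510831 = 2·1235564 + 39703
1235564 = 31·39703 + 4771
39703 = 8·4771 + 1535
4771 = 3·1535 + 166
1535 = 9·166 + 41
166 = 4·41 + 2
41 = 20·2 + 1
2 = 2·1 + 0
gcd = 1, so a unique solution mod 3355851980 exists.
Back-substitute for the Bézout coefficients:
1 = 41 − 20·2
1 = −20·166 + 81·41
1 = 81·1535 − 749·166
1 = −749·4771 + 2328·1535
1 = 2328·39703 − 19373·4771
1 = −19373·1235564 + 602891·39703
1 = 602891·2510831 − 1225155·1235564
1 = −1225155·3746395 + 1828046·2510831
1 = 1828046·133634656 − 65206765·3746395
1 = −65206765·805554331 + 393068636·133634656
1 = 393068636·3355851980 − 1637481309·805554331
So 805554331·(-1637481309) ≡ 1 (mod 3355851980), giving 805554331⁻¹ ≡ 1718370671.
x ≡ 805554331⁻¹·1568105016 ≡ 1718370671·1568105016 ≡ 2219887476 (mod 3355851980).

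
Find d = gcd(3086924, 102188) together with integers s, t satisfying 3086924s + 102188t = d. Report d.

4

Euclidean algorithm:
3086924 = 30*102188 + 21284
102188 = 4*21284 + 17052
21284 = 1*17052 + 4232
17052 = 4*4232 + 124
4232 = 34*124 + 16
124 = 7*16 + 12
16 = 1*12 + 4
12 = 3*4 + 0
gcd(3086924, 102188) = 4.
Back-substituting:
4 = 16 − 12
4 = −124 + 8·16
4 = 8·4232 − 273·124
4 = −273·17052 + 1100·4232
4 = 1100·21284 − 1373·17052
4 = −1373·102188 + 6592·21284
4 = 6592·3086924 − 199133·102188
So 4 = (6592)·3086924 + (-199133)·102188.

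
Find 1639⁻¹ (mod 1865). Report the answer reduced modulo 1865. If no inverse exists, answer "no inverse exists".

949

Extended Euclidean algorithm:
1865 = 1·1639 + 226
1639 = 7·226 + 57
226 = 3·57 + 55
57 = 1·55 + 2
55 = 27·2 + 1
2 = 2·1 + 0
Since gcd(1639, 1865) = 1, back-substitute to write 1 as a combination:
1 = 55 − 27·2
1 = −27·57 + 28·55
1 = 28·226 − 111·57
1 = −111·1639 + 805·226
1 = 805·1865 − 916·1639
Thus 1639·(-916) ≡ 1 (mod 1865); reducing, -916 mod 1865 = 949.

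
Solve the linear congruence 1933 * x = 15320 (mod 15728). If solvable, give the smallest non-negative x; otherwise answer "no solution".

First find gcd(1933, 15728):
15728 = 8*1933 + 264
1933 = 7*264 + 85
264 = 3*85 + 9
85 = 9*9 + 4
9 = 2*4 + 1
4 = 4*1 + 0
gcd = 1, so a unique solution mod 15728 exists.
Back-substitute for the Bézout coefficients:
1 = 9 − 2·4
1 = −2·85 + 19·9
1 = 19·264 − 59·85
1 = −59·1933 + 432·264
1 = 432·15728 − 3515·1933
So 1933·(-3515) ≡ 1 (mod 15728), giving 1933⁻¹ ≡ 12213.
x ≡ 1933⁻¹·15320 ≡ 12213·15320 ≡ 2872 (mod 15728).

2872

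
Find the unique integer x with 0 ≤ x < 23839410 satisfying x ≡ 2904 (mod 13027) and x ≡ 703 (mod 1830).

Write x = 2904 + 13027·k. Then 13027·k ≡ 703 − 2904 ≡ 1459 (mod 1830).
Need 13027⁻¹ mod 1830. Extended Euclid on (1830, 217):
1830 = 8×217 + 94
217 = 2×94 + 29
94 = 3×29 + 7
29 = 4×7 + 1
7 = 7×1 + 0
Back-substitute:
1 = 29 − 4·7
1 = −4·94 + 13·29
1 = 13·217 − 30·94
1 = −30·1830 + 253·217
13027⁻¹ ≡ 253 (mod 1830), so k ≡ 253·1459 ≡ 1297 (mod 1830).
x = 2904 + 13027·1297 = 16898923.

16898923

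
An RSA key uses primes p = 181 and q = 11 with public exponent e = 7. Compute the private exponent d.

φ(n) = (p−1)(q−1) = 180·10 = 1800.
Need d with 7·d ≡ 1 (mod 1800). Apply the extended Euclidean algorithm:
1800 = 257×7 + 1
7 = 7×1 + 0
Back-substitute:
1 = 1800 − 257·7
So 7·(-257) ≡ 1 (mod 1800), hence d ≡ -257 ≡ 1543 (mod 1800).

1543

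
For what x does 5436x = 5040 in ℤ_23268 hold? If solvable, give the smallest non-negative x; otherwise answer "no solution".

399

First find gcd(5436, 23268):
23268 = 4*5436 + 1524
5436 = 3*1524 + 864
1524 = 1*864 + 660
864 = 1*660 + 204
660 = 3*204 + 48
204 = 4*48 + 12
48 = 4*12 + 0
gcd = 12 and 12 | 5040, so solutions exist. Divide through by 12: 453x ≡ 420 (mod 1939).
Now find 453⁻¹ mod 1939:
1939 = 4*453 + 127
453 = 3*127 + 72
127 = 1*72 + 55
72 = 1*55 + 17
55 = 3*17 + 4
17 = 4*4 + 1
4 = 4*1 + 0
Back-substitute:
1 = 17 − 4·4
1 = −4·55 + 13·17
1 = 13·72 − 17·55
1 = −17·127 + 30·72
1 = 30·453 − 107·127
1 = −107·1939 + 458·453
So 453⁻¹ ≡ 458 (mod 1939).
Then x ≡ 458·420 ≡ 399 (mod 1939); the smallest non-negative solution is x = 399.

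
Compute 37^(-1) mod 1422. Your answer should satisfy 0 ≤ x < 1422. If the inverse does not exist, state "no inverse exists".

1153

Extended Euclidean algorithm:
1422 = 38*37 + 16
37 = 2*16 + 5
16 = 3*5 + 1
5 = 5*1 + 0
Since gcd(37, 1422) = 1, back-substitute to write 1 as a combination:
1 = 16 − 3·5
1 = −3·37 + 7·16
1 = 7·1422 − 269·37
Thus 37·(-269) ≡ 1 (mod 1422); reducing, -269 mod 1422 = 1153.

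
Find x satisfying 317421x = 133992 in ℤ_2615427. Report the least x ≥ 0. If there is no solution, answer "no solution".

99914

First find gcd(317421, 2615427):
2615427 = 8*317421 + 76059
317421 = 4*76059 + 13185
76059 = 5*13185 + 10134
13185 = 1*10134 + 3051
10134 = 3*3051 + 981
3051 = 3*981 + 108
981 = 9*108 + 9
108 = 12*9 + 0
gcd = 9 and 9 | 133992, so solutions exist. Divide through by 9: 35269x ≡ 14888 (mod 290603).
Now find 35269⁻¹ mod 290603:
290603 = 8·35269 + 8451
35269 = 4·8451 + 1465
8451 = 5·1465 + 1126
1465 = 1·1126 + 339
1126 = 3·339 + 109
339 = 3·109 + 12
109 = 9·12 + 1
12 = 12·1 + 0
Back-substitute:
1 = 109 − 9·12
1 = −9·339 + 28·109
1 = 28·1126 − 93·339
1 = −93·1465 + 121·1126
1 = 121·8451 − 698·1465
1 = −698·35269 + 2913·8451
1 = 2913·290603 − 24002·35269
So 35269·(-24002) ≡ 1 (mod 290603), i.e. 35269⁻¹ ≡ 266601.
Then x ≡ 266601·14888 ≡ 99914 (mod 290603); the smallest non-negative solution is x = 99914.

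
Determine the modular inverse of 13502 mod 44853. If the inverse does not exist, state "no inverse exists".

29675

Apply the Euclidean algorithm to 44853 and 13502:
44853 = 3·13502 + 4347
13502 = 3·4347 + 461
4347 = 9·461 + 198
461 = 2·198 + 65
198 = 3·65 + 3
65 = 21·3 + 2
3 = 1·2 + 1
2 = 2·1 + 0
Since gcd(13502, 44853) = 1, back-substitute to write 1 as a combination:
1 = 3 − 2
1 = −65 + 22·3
1 = 22·198 − 67·65
1 = −67·461 + 156·198
1 = 156·4347 − 1471·461
1 = −1471·13502 + 4569·4347
1 = 4569·44853 − 15178·13502
So 13502·(-15178) ≡ 1 (mod 44853), and -15178 ≡ 29675 (mod 44853).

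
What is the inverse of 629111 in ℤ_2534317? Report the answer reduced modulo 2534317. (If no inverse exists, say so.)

1498782

Run Euclid on (2534317, 629111):
2534317 = 4·629111 + 17873
629111 = 35·17873 + 3556
17873 = 5·3556 + 93
3556 = 38·93 + 22
93 = 4·22 + 5
22 = 4·5 + 2
5 = 2·2 + 1
2 = 2·1 + 0
The gcd is 1. Working backward:
1 = 5 − 2·2
1 = −2·22 + 9·5
1 = 9·93 − 38·22
1 = −38·3556 + 1453·93
1 = 1453·17873 − 7303·3556
1 = −7303·629111 + 257058·17873
1 = 257058·2534317 − 1035535·629111
Hence 629111⁻¹ ≡ -1035535 ≡ 1498782 (mod 2534317).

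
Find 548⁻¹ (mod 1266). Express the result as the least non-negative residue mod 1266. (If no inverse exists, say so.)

no inverse exists

Euclidean algorithm on 1266, 548:
1266 = 2·548 + 170
548 = 3·170 + 38
170 = 4·38 + 18
38 = 2·18 + 2
18 = 9·2 + 0
gcd(548, 1266) = 2 ≠ 1, so 548 has no multiplicative inverse modulo 1266.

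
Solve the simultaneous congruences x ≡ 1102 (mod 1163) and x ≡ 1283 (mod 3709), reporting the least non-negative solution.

3272621

Write x = 1102 + 1163·k. Then 1163·k ≡ 1283 − 1102 ≡ 181 (mod 3709).
Need 1163⁻¹ mod 3709. Extended Euclid on (3709, 1163):
3709 = 3×1163 + 220
1163 = 5×220 + 63
220 = 3×63 + 31
63 = 2×31 + 1
31 = 31×1 + 0
Back-substitute:
1 = 63 − 2·31
1 = −2·220 + 7·63
1 = 7·1163 − 37·220
1 = −37·3709 + 118·1163
1163⁻¹ ≡ 118 (mod 3709), so k ≡ 118·181 ≡ 2813 (mod 3709).
x = 1102 + 1163·2813 = 3272621.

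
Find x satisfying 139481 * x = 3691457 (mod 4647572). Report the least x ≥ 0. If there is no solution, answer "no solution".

First find gcd(139481, 4647572):
4647572 = 33·139481 + 44699
139481 = 3·44699 + 5384
44699 = 8·5384 + 1627
5384 = 3·1627 + 503
1627 = 3·503 + 118
503 = 4·118 + 31
118 = 3·31 + 25
31 = 1·25 + 6
25 = 4·6 + 1
6 = 6·1 + 0
gcd = 1, so a unique solution mod 4647572 exists.
Back-substitute for the Bézout coefficients:
1 = 25 − 4·6
1 = −4·31 + 5·25
1 = 5·118 − 19·31
1 = −19·503 + 81·118
1 = 81·1627 − 262·503
1 = −262·5384 + 867·1627
1 = 867·44699 − 7198·5384
1 = −7198·139481 + 22461·44699
1 = 22461·4647572 − 748411·139481
So 139481·(-748411) ≡ 1 (mod 4647572), giving 139481⁻¹ ≡ 3899161.
x ≡ 139481⁻¹·3691457 ≡ 3899161·3691457 ≡ 3560285 (mod 4647572).

3560285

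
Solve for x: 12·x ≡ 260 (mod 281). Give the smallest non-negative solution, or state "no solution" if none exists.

First find gcd(12, 281):
281 = 23·12 + 5
12 = 2·5 + 2
5 = 2·2 + 1
2 = 2·1 + 0
gcd = 1, so a unique solution mod 281 exists.
Back-substitute for the Bézout coefficients:
1 = 5 − 2·2
1 = −2·12 + 5·5
1 = 5·281 − 117·12
So 12·(-117) ≡ 1 (mod 281), giving 12⁻¹ ≡ 164.
x ≡ 12⁻¹·260 ≡ 164·260 ≡ 209 (mod 281).

209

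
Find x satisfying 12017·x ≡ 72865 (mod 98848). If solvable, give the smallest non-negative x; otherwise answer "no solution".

First find gcd(12017, 98848):
98848 = 8*12017 + 2712
12017 = 4*2712 + 1169
2712 = 2*1169 + 374
1169 = 3*374 + 47
374 = 7*47 + 45
47 = 1*45 + 2
45 = 22*2 + 1
2 = 2*1 + 0
gcd = 1, so a unique solution mod 98848 exists.
Back-substitute for the Bézout coefficients:
1 = 45 − 22·2
1 = −22·47 + 23·45
1 = 23·374 − 183·47
1 = −183·1169 + 572·374
1 = 572·2712 − 1327·1169
1 = −1327·12017 + 5880·2712
1 = 5880·98848 − 48367·12017
So 12017·(-48367) ≡ 1 (mod 98848), giving 12017⁻¹ ≡ 50481.
x ≡ 12017⁻¹·72865 ≡ 50481·72865 ≡ 65137 (mod 98848).

65137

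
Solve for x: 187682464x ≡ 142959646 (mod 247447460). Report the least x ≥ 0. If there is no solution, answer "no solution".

gcd(187682464, 247447460):
247447460 = 1*187682464 + 59764996
187682464 = 3*59764996 + 8387476
59764996 = 7*8387476 + 1052664
8387476 = 7*1052664 + 1018828
1052664 = 1*1018828 + 33836
1018828 = 30*33836 + 3748
33836 = 9*3748 + 104
3748 = 36*104 + 4
104 = 26*4 + 0
gcd = 4, but 4 ∤ 142959646, so the congruence has no solution.

no solution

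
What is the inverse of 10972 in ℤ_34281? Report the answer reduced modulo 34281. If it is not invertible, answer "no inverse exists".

no inverse exists

Compute gcd(10972, 34281):
34281 = 3*10972 + 1365
10972 = 8*1365 + 52
1365 = 26*52 + 13
52 = 4*13 + 0
gcd(10972, 34281) = 13 ≠ 1, so 10972 has no multiplicative inverse modulo 34281.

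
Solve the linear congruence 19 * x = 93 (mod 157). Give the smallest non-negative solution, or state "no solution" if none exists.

71

First find gcd(19, 157):
157 = 8·19 + 5
19 = 3·5 + 4
5 = 1·4 + 1
4 = 4·1 + 0
gcd = 1, so a unique solution mod 157 exists.
Back-substitute for the Bézout coefficients:
1 = 5 − 4
1 = −19 + 4·5
1 = 4·157 − 33·19
So 19·(-33) ≡ 1 (mod 157), giving 19⁻¹ ≡ 124.
x ≡ 19⁻¹·93 ≡ 124·93 ≡ 71 (mod 157).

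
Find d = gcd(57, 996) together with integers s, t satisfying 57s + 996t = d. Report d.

3

Euclidean algorithm:
996 = 17×57 + 27
57 = 2×27 + 3
27 = 9×3 + 0
gcd(57, 996) = 3.
Express as a combination:
3 = 57 − 2·27
3 = −2·996 + 35·57
So 3 = (-2)·996 + (35)·57.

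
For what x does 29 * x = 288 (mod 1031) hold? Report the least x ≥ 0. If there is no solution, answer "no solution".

First find gcd(29, 1031):
1031 = 35·29 + 16
29 = 1·16 + 13
16 = 1·13 + 3
13 = 4·3 + 1
3 = 3·1 + 0
gcd = 1, so a unique solution mod 1031 exists.
Back-substitute for the Bézout coefficients:
1 = 13 − 4·3
1 = −4·16 + 5·13
1 = 5·29 − 9·16
1 = −9·1031 + 320·29
So 29·(320) ≡ 1 (mod 1031), giving 29⁻¹ ≡ 320.
x ≡ 29⁻¹·288 ≡ 320·288 ≡ 401 (mod 1031).

401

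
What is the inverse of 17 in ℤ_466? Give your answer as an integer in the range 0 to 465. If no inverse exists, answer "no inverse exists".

gcd(466, 17) by repeated division:
466 = 27·17 + 7
17 = 2·7 + 3
7 = 2·3 + 1
3 = 3·1 + 0
gcd = 1, so the inverse exists. Back-substitute:
1 = 7 − 2·3
1 = −2·17 + 5·7
1 = 5·466 − 137·17
Hence 17⁻¹ ≡ -137 ≡ 329 (mod 466).

329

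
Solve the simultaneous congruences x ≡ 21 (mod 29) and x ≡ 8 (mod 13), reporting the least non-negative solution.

21

Write x = 21 + 29·k. Then 29·k ≡ 8 − 21 ≡ 0 (mod 13).
Need 29⁻¹ mod 13. Extended Euclid on (13, 3):
13 = 4×3 + 1
3 = 3×1 + 0
Back-substitute:
1 = 13 − 4·3
29⁻¹ ≡ 9 (mod 13), so k ≡ 9·0 ≡ 0 (mod 13).
x = 21 + 29·0 = 21.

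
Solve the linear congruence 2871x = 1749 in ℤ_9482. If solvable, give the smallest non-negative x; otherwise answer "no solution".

First find gcd(2871, 9482):
9482 = 3·2871 + 869
2871 = 3·869 + 264
869 = 3·264 + 77
264 = 3·77 + 33
77 = 2·33 + 11
33 = 3·11 + 0
gcd = 11 and 11 | 1749, so solutions exist. Divide through by 11: 261x ≡ 159 (mod 862).
Now find 261⁻¹ mod 862:
862 = 3×261 + 79
261 = 3×79 + 24
79 = 3×24 + 7
24 = 3×7 + 3
7 = 2×3 + 1
3 = 3×1 + 0
Back-substitute:
1 = 7 − 2·3
1 = −2·24 + 7·7
1 = 7·79 − 23·24
1 = −23·261 + 76·79
1 = 76·862 − 251·261
So 261·(-251) ≡ 1 (mod 862), i.e. 261⁻¹ ≡ 611.
Then x ≡ 611·159 ≡ 605 (mod 862); the smallest non-negative solution is x = 605.

605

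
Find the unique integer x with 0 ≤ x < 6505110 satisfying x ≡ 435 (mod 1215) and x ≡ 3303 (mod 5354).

5239515

Write x = 435 + 1215·k. Then 1215·k ≡ 3303 − 435 ≡ 2868 (mod 5354).
Need 1215⁻¹ mod 5354. Extended Euclid on (5354, 1215):
5354 = 4·1215 + 494
1215 = 2·494 + 227
494 = 2·227 + 40
227 = 5·40 + 27
40 = 1·27 + 13
27 = 2·13 + 1
13 = 13·1 + 0
Back-substitute:
1 = 27 − 2·13
1 = −2·40 + 3·27
1 = 3·227 − 17·40
1 = −17·494 + 37·227
1 = 37·1215 − 91·494
1 = −91·5354 + 401·1215
1215⁻¹ ≡ 401 (mod 5354), so k ≡ 401·2868 ≡ 4312 (mod 5354).
x = 435 + 1215·4312 = 5239515.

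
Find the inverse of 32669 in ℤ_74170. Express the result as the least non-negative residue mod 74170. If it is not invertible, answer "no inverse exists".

16569

Apply the Euclidean algorithm to 74170 and 32669:
74170 = 2·32669 + 8832
32669 = 3·8832 + 6173
8832 = 1·6173 + 2659
6173 = 2·2659 + 855
2659 = 3·855 + 94
855 = 9·94 + 9
94 = 10·9 + 4
9 = 2·4 + 1
4 = 4·1 + 0
The gcd is 1. Working backward:
1 = 9 − 2·4
1 = −2·94 + 21·9
1 = 21·855 − 191·94
1 = −191·2659 + 594·855
1 = 594·6173 − 1379·2659
1 = −1379·8832 + 1973·6173
1 = 1973·32669 − 7298·8832
1 = −7298·74170 + 16569·32669
So 32669·16569 ≡ 1 (mod 74170).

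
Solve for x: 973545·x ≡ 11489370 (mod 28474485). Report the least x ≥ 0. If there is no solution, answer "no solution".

First find gcd(973545, 28474485):
28474485 = 29×973545 + 241680
973545 = 4×241680 + 6825
241680 = 35×6825 + 2805
6825 = 2×2805 + 1215
2805 = 2×1215 + 375
1215 = 3×375 + 90
375 = 4×90 + 15
90 = 6×15 + 0
gcd = 15 and 15 | 11489370, so solutions exist. Divide through by 15: 64903x ≡ 765958 (mod 1898299).
Now find 64903⁻¹ mod 1898299:
1898299 = 29×64903 + 16112
64903 = 4×16112 + 455
16112 = 35×455 + 187
455 = 2×187 + 81
187 = 2×81 + 25
81 = 3×25 + 6
25 = 4×6 + 1
6 = 6×1 + 0
Back-substitute:
1 = 25 − 4·6
1 = −4·81 + 13·25
1 = 13·187 − 30·81
1 = −30·455 + 73·187
1 = 73·16112 − 2585·455
1 = −2585·64903 + 10413·16112
1 = 10413·1898299 − 304562·64903
So 64903·(-304562) ≡ 1 (mod 1898299), i.e. 64903⁻¹ ≡ 1593737.
Then x ≡ 1593737·765958 ≡ 263714 (mod 1898299); the smallest non-negative solution is x = 263714.

263714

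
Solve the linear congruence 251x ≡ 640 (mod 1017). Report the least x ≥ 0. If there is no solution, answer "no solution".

First find gcd(251, 1017):
1017 = 4×251 + 13
251 = 19×13 + 4
13 = 3×4 + 1
4 = 4×1 + 0
gcd = 1, so a unique solution mod 1017 exists.
Back-substitute for the Bézout coefficients:
1 = 13 − 3·4
1 = −3·251 + 58·13
1 = 58·1017 − 235·251
So 251·(-235) ≡ 1 (mod 1017), giving 251⁻¹ ≡ 782.
x ≡ 251⁻¹·640 ≡ 782·640 ≡ 116 (mod 1017).

116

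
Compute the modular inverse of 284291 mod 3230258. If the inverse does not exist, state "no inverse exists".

Apply the Euclidean algorithm to 3230258 and 284291:
3230258 = 11*284291 + 103057
284291 = 2*103057 + 78177
103057 = 1*78177 + 24880
78177 = 3*24880 + 3537
24880 = 7*3537 + 121
3537 = 29*121 + 28
121 = 4*28 + 9
28 = 3*9 + 1
9 = 9*1 + 0
Since gcd(284291, 3230258) = 1, back-substitute to write 1 as a combination:
1 = 28 − 3·9
1 = −3·121 + 13·28
1 = 13·3537 − 380·121
1 = −380·24880 + 2673·3537
1 = 2673·78177 − 8399·24880
1 = −8399·103057 + 11072·78177
1 = 11072·284291 − 30543·103057
1 = −30543·3230258 + 347045·284291
So 284291·347045 ≡ 1 (mod 3230258).

347045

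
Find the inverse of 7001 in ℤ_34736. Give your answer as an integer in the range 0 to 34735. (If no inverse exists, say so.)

24793

Extended Euclidean algorithm:
34736 = 4×7001 + 6732
7001 = 1×6732 + 269
6732 = 25×269 + 7
269 = 38×7 + 3
7 = 2×3 + 1
3 = 3×1 + 0
Since gcd(7001, 34736) = 1, back-substitute to write 1 as a combination:
1 = 7 − 2·3
1 = −2·269 + 77·7
1 = 77·6732 − 1927·269
1 = −1927·7001 + 2004·6732
1 = 2004·34736 − 9943·7001
So 7001·(-9943) ≡ 1 (mod 34736), and -9943 ≡ 24793 (mod 34736).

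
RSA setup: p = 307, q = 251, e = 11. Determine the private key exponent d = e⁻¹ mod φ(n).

62591

φ(n) = (p−1)(q−1) = 306·250 = 76500.
Need d with 11·d ≡ 1 (mod 76500). Apply the extended Euclidean algorithm:
76500 = 6954×11 + 6
11 = 1×6 + 5
6 = 1×5 + 1
5 = 5×1 + 0
Back-substitute:
1 = 6 − 5
1 = −11 + 2·6
1 = 2·76500 − 13909·11
So 11·(-13909) ≡ 1 (mod 76500), hence d ≡ -13909 ≡ 62591 (mod 76500).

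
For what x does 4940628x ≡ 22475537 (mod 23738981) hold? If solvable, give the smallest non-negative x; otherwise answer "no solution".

3078141

First find gcd(4940628, 23738981):
23738981 = 4×4940628 + 3976469
4940628 = 1×3976469 + 964159
3976469 = 4×964159 + 119833
964159 = 8×119833 + 5495
119833 = 21×5495 + 4438
5495 = 1×4438 + 1057
4438 = 4×1057 + 210
1057 = 5×210 + 7
210 = 30×7 + 0
gcd = 7 and 7 | 22475537, so solutions exist. Divide through by 7: 705804x ≡ 3210791 (mod 3391283).
Now find 705804⁻¹ mod 3391283:
3391283 = 4·705804 + 568067
705804 = 1·568067 + 137737
568067 = 4·137737 + 17119
137737 = 8·17119 + 785
17119 = 21·785 + 634
785 = 1·634 + 151
634 = 4·151 + 30
151 = 5·30 + 1
30 = 30·1 + 0
Back-substitute:
1 = 151 − 5·30
1 = −5·634 + 21·151
1 = 21·785 − 26·634
1 = −26·17119 + 567·785
1 = 567·137737 − 4562·17119
1 = −4562·568067 + 18815·137737
1 = 18815·705804 − 23377·568067
1 = −23377·3391283 + 112323·705804
So 705804⁻¹ ≡ 112323 (mod 3391283).
Then x ≡ 112323·3210791 ≡ 3078141 (mod 3391283); the smallest non-negative solution is x = 3078141.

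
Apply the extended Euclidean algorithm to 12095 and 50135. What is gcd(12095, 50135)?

5

Euclidean algorithm:
50135 = 4*12095 + 1755
12095 = 6*1755 + 1565
1755 = 1*1565 + 190
1565 = 8*190 + 45
190 = 4*45 + 10
45 = 4*10 + 5
10 = 2*5 + 0
gcd(12095, 50135) = 5.
Working backward:
5 = 45 − 4·10
5 = −4·190 + 17·45
5 = 17·1565 − 140·190
5 = −140·1755 + 157·1565
5 = 157·12095 − 1082·1755
5 = −1082·50135 + 4485·12095
So 5 = (-1082)·50135 + (4485)·12095.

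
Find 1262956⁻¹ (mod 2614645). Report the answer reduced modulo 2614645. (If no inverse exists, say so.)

109291

Extended Euclidean algorithm:
2614645 = 2×1262956 + 88733
1262956 = 14×88733 + 20694
88733 = 4×20694 + 5957
20694 = 3×5957 + 2823
5957 = 2×2823 + 311
2823 = 9×311 + 24
311 = 12×24 + 23
24 = 1×23 + 1
23 = 23×1 + 0
Since gcd(1262956, 2614645) = 1, back-substitute to write 1 as a combination:
1 = 24 − 23
1 = −311 + 13·24
1 = 13·2823 − 118·311
1 = −118·5957 + 249·2823
1 = 249·20694 − 865·5957
1 = −865·88733 + 3709·20694
1 = 3709·1262956 − 52791·88733
1 = −52791·2614645 + 109291·1262956
So 1262956·109291 ≡ 1 (mod 2614645).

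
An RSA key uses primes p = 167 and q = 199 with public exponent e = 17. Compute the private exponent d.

φ(n) = (p−1)(q−1) = 166·198 = 32868.
Need d with 17·d ≡ 1 (mod 32868). Apply the extended Euclidean algorithm:
32868 = 1933·17 + 7
17 = 2·7 + 3
7 = 2·3 + 1
3 = 3·1 + 0
Back-substitute:
1 = 7 − 2·3
1 = −2·17 + 5·7
1 = 5·32868 − 9667·17
So 17·(-9667) ≡ 1 (mod 32868), hence d ≡ -9667 ≡ 23201 (mod 32868).

23201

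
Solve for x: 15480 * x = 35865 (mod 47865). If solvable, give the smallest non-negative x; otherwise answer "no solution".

865

First find gcd(15480, 47865):
47865 = 3·15480 + 1425
15480 = 10·1425 + 1230
1425 = 1·1230 + 195
1230 = 6·195 + 60
195 = 3·60 + 15
60 = 4·15 + 0
gcd = 15 and 15 | 35865, so solutions exist. Divide through by 15: 1032x ≡ 2391 (mod 3191).
Now find 1032⁻¹ mod 3191:
3191 = 3·1032 + 95
1032 = 10·95 + 82
95 = 1·82 + 13
82 = 6·13 + 4
13 = 3·4 + 1
4 = 4·1 + 0
Back-substitute:
1 = 13 − 3·4
1 = −3·82 + 19·13
1 = 19·95 − 22·82
1 = −22·1032 + 239·95
1 = 239·3191 − 739·1032
So 1032·(-739) ≡ 1 (mod 3191), i.e. 1032⁻¹ ≡ 2452.
Then x ≡ 2452·2391 ≡ 865 (mod 3191); the smallest non-negative solution is x = 865.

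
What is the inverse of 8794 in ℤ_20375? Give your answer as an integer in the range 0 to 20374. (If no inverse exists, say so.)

Extended Euclidean algorithm:
20375 = 2*8794 + 2787
8794 = 3*2787 + 433
2787 = 6*433 + 189
433 = 2*189 + 55
189 = 3*55 + 24
55 = 2*24 + 7
24 = 3*7 + 3
7 = 2*3 + 1
3 = 3*1 + 0
gcd = 1, so the inverse exists. Back-substitute:
1 = 7 − 2·3
1 = −2·24 + 7·7
1 = 7·55 − 16·24
1 = −16·189 + 55·55
1 = 55·433 − 126·189
1 = −126·2787 + 811·433
1 = 811·8794 − 2559·2787
1 = −2559·20375 + 5929·8794
So 8794·5929 ≡ 1 (mod 20375).

5929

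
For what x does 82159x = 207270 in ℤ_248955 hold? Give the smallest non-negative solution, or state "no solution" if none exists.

11805

First find gcd(82159, 248955):
248955 = 3×82159 + 2478
82159 = 33×2478 + 385
2478 = 6×385 + 168
385 = 2×168 + 49
168 = 3×49 + 21
49 = 2×21 + 7
21 = 3×7 + 0
gcd = 7 and 7 | 207270, so solutions exist. Divide through by 7: 11737x ≡ 29610 (mod 35565).
Now find 11737⁻¹ mod 35565:
35565 = 3·11737 + 354
11737 = 33·354 + 55
354 = 6·55 + 24
55 = 2·24 + 7
24 = 3·7 + 3
7 = 2·3 + 1
3 = 3·1 + 0
Back-substitute:
1 = 7 − 2·3
1 = −2·24 + 7·7
1 = 7·55 − 16·24
1 = −16·354 + 103·55
1 = 103·11737 − 3415·354
1 = −3415·35565 + 10348·11737
So 11737⁻¹ ≡ 10348 (mod 35565).
Then x ≡ 10348·29610 ≡ 11805 (mod 35565); the smallest non-negative solution is x = 11805.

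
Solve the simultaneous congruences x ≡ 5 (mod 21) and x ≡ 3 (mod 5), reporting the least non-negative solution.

68

Write x = 5 + 21·k. Then 21·k ≡ 3 − 5 ≡ 3 (mod 5).
Need 21⁻¹ mod 5. Extended Euclid on (5, 1):
5 = 5×1 + 0
21⁻¹ ≡ 1 (mod 5), so k ≡ 1·3 ≡ 3 (mod 5).
x = 5 + 21·3 = 68.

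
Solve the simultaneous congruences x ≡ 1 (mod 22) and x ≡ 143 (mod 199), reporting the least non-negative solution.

2531

Write x = 1 + 22·k. Then 22·k ≡ 143 − 1 ≡ 142 (mod 199).
Need 22⁻¹ mod 199. Extended Euclid on (199, 22):
199 = 9·22 + 1
22 = 22·1 + 0
Back-substitute:
1 = 199 − 9·22
22⁻¹ ≡ 190 (mod 199), so k ≡ 190·142 ≡ 115 (mod 199).
x = 1 + 22·115 = 2531.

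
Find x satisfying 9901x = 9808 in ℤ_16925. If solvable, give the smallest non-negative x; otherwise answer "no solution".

13608

First find gcd(9901, 16925):
16925 = 1*9901 + 7024
9901 = 1*7024 + 2877
7024 = 2*2877 + 1270
2877 = 2*1270 + 337
1270 = 3*337 + 259
337 = 1*259 + 78
259 = 3*78 + 25
78 = 3*25 + 3
25 = 8*3 + 1
3 = 3*1 + 0
gcd = 1, so a unique solution mod 16925 exists.
Back-substitute for the Bézout coefficients:
1 = 25 − 8·3
1 = −8·78 + 25·25
1 = 25·259 − 83·78
1 = −83·337 + 108·259
1 = 108·1270 − 407·337
1 = −407·2877 + 922·1270
1 = 922·7024 − 2251·2877
1 = −2251·9901 + 3173·7024
1 = 3173·16925 − 5424·9901
So 9901·(-5424) ≡ 1 (mod 16925), giving 9901⁻¹ ≡ 11501.
x ≡ 9901⁻¹·9808 ≡ 11501·9808 ≡ 13608 (mod 16925).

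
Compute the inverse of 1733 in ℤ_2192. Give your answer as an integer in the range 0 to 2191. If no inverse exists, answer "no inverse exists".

1213

Apply the Euclidean algorithm to 2192 and 1733:
2192 = 1*1733 + 459
1733 = 3*459 + 356
459 = 1*356 + 103
356 = 3*103 + 47
103 = 2*47 + 9
47 = 5*9 + 2
9 = 4*2 + 1
2 = 2*1 + 0
The gcd is 1. Working backward:
1 = 9 − 4·2
1 = −4·47 + 21·9
1 = 21·103 − 46·47
1 = −46·356 + 159·103
1 = 159·459 − 205·356
1 = −205·1733 + 774·459
1 = 774·2192 − 979·1733
Thus 1733·(-979) ≡ 1 (mod 2192); reducing, -979 mod 2192 = 1213.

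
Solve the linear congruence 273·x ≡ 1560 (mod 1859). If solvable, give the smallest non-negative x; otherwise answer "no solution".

First find gcd(273, 1859):
1859 = 6·273 + 221
273 = 1·221 + 52
221 = 4·52 + 13
52 = 4·13 + 0
gcd = 13 and 13 | 1560, so solutions exist. Divide through by 13: 21x ≡ 120 (mod 143).
Now find 21⁻¹ mod 143:
143 = 6×21 + 17
21 = 1×17 + 4
17 = 4×4 + 1
4 = 4×1 + 0
Back-substitute:
1 = 17 − 4·4
1 = −4·21 + 5·17
1 = 5·143 − 34·21
So 21·(-34) ≡ 1 (mod 143), i.e. 21⁻¹ ≡ 109.
Then x ≡ 109·120 ≡ 67 (mod 143); the smallest non-negative solution is x = 67.

67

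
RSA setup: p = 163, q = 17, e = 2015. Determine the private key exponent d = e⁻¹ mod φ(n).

575

φ(n) = (p−1)(q−1) = 162·16 = 2592.
Need d with 2015·d ≡ 1 (mod 2592). Apply the extended Euclidean algorithm:
2592 = 1×2015 + 577
2015 = 3×577 + 284
577 = 2×284 + 9
284 = 31×9 + 5
9 = 1×5 + 4
5 = 1×4 + 1
4 = 4×1 + 0
Back-substitute:
1 = 5 − 4
1 = −9 + 2·5
1 = 2·284 − 63·9
1 = −63·577 + 128·284
1 = 128·2015 − 447·577
1 = −447·2592 + 575·2015
So 2015·575 ≡ 1 (mod 2592), hence d = 575.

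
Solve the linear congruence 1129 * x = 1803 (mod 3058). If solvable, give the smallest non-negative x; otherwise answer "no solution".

1169

First find gcd(1129, 3058):
3058 = 2*1129 + 800
1129 = 1*800 + 329
800 = 2*329 + 142
329 = 2*142 + 45
142 = 3*45 + 7
45 = 6*7 + 3
7 = 2*3 + 1
3 = 3*1 + 0
gcd = 1, so a unique solution mod 3058 exists.
Back-substitute for the Bézout coefficients:
1 = 7 − 2·3
1 = −2·45 + 13·7
1 = 13·142 − 41·45
1 = −41·329 + 95·142
1 = 95·800 − 231·329
1 = −231·1129 + 326·800
1 = 326·3058 − 883·1129
So 1129·(-883) ≡ 1 (mod 3058), giving 1129⁻¹ ≡ 2175.
x ≡ 1129⁻¹·1803 ≡ 2175·1803 ≡ 1169 (mod 3058).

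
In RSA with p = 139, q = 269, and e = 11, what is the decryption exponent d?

16811

φ(n) = (p−1)(q−1) = 138·268 = 36984.
Need d with 11·d ≡ 1 (mod 36984). Apply the extended Euclidean algorithm:
36984 = 3362·11 + 2
11 = 5·2 + 1
2 = 2·1 + 0
Back-substitute:
1 = 11 − 5·2
1 = −5·36984 + 16811·11
So 11·16811 ≡ 1 (mod 36984), hence d = 16811.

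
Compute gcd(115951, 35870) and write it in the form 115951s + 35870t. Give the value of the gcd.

1

Repeated division:
115951 = 3·35870 + 8341
35870 = 4·8341 + 2506
8341 = 3·2506 + 823
2506 = 3·823 + 37
823 = 22·37 + 9
37 = 4·9 + 1
9 = 9·1 + 0
gcd(115951, 35870) = 1.
Working backward:
1 = 37 − 4·9
1 = −4·823 + 89·37
1 = 89·2506 − 271·823
1 = −271·8341 + 902·2506
1 = 902·35870 − 3879·8341
1 = −3879·115951 + 12539·35870
So 1 = (-3879)·115951 + (12539)·35870.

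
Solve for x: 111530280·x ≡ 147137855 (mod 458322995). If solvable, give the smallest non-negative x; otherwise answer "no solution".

First find gcd(111530280, 458322995):
458322995 = 4*111530280 + 12201875
111530280 = 9*12201875 + 1713405
12201875 = 7*1713405 + 208040
1713405 = 8*208040 + 49085
208040 = 4*49085 + 11700
49085 = 4*11700 + 2285
11700 = 5*2285 + 275
2285 = 8*275 + 85
275 = 3*85 + 20
85 = 4*20 + 5
20 = 4*5 + 0
gcd = 5 and 5 | 147137855, so solutions exist. Divide through by 5: 22306056x ≡ 29427571 (mod 91664599).
Now find 22306056⁻¹ mod 91664599:
91664599 = 4·22306056 + 2440375
22306056 = 9·2440375 + 342681
2440375 = 7·342681 + 41608
342681 = 8·41608 + 9817
41608 = 4·9817 + 2340
9817 = 4·2340 + 457
2340 = 5·457 + 55
457 = 8·55 + 17
55 = 3·17 + 4
17 = 4·4 + 1
4 = 4·1 + 0
Back-substitute:
1 = 17 − 4·4
1 = −4·55 + 13·17
1 = 13·457 − 108·55
1 = −108·2340 + 553·457
1 = 553·9817 − 2320·2340
1 = −2320·41608 + 9833·9817
1 = 9833·342681 − 80984·41608
1 = −80984·2440375 + 576721·342681
1 = 576721·22306056 − 5271473·2440375
1 = −5271473·91664599 + 21662613·22306056
So 22306056⁻¹ ≡ 21662613 (mod 91664599).
Then x ≡ 21662613·29427571 ≡ 19947686 (mod 91664599); the smallest non-negative solution is x = 19947686.

19947686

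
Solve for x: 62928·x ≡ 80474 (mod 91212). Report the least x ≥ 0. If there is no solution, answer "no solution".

gcd(62928, 91212):
91212 = 1·62928 + 28284
62928 = 2·28284 + 6360
28284 = 4·6360 + 2844
6360 = 2·2844 + 672
2844 = 4·672 + 156
672 = 4·156 + 48
156 = 3·48 + 12
48 = 4·12 + 0
gcd = 12, but 12 ∤ 80474, so the congruence has no solution.

no solution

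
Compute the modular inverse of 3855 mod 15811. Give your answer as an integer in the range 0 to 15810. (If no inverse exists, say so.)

Run Euclid on (15811, 3855):
15811 = 4·3855 + 391
3855 = 9·391 + 336
391 = 1·336 + 55
336 = 6·55 + 6
55 = 9·6 + 1
6 = 6·1 + 0
The gcd is 1. Working backward:
1 = 55 − 9·6
1 = −9·336 + 55·55
1 = 55·391 − 64·336
1 = −64·3855 + 631·391
1 = 631·15811 − 2588·3855
Thus 3855·(-2588) ≡ 1 (mod 15811); reducing, -2588 mod 15811 = 13223.

13223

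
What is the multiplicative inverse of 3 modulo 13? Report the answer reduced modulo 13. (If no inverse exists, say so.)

9

Apply the Euclidean algorithm to 13 and 3:
13 = 4×3 + 1
3 = 3×1 + 0
gcd = 1, so the inverse exists. Back-substitute:
1 = 13 − 4·3
Hence 3⁻¹ ≡ -4 ≡ 9 (mod 13).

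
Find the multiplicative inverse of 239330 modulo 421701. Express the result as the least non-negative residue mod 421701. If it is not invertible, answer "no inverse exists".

no inverse exists

Euclidean algorithm on 421701, 239330:
421701 = 1×239330 + 182371
239330 = 1×182371 + 56959
182371 = 3×56959 + 11494
56959 = 4×11494 + 10983
11494 = 1×10983 + 511
10983 = 21×511 + 252
511 = 2×252 + 7
252 = 36×7 + 0
The gcd is 7, not 1, hence no inverse exists.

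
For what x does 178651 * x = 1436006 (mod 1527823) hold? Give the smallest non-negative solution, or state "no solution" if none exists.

First find gcd(178651, 1527823):
1527823 = 8*178651 + 98615
178651 = 1*98615 + 80036
98615 = 1*80036 + 18579
80036 = 4*18579 + 5720
18579 = 3*5720 + 1419
5720 = 4*1419 + 44
1419 = 32*44 + 11
44 = 4*11 + 0
gcd = 11 and 11 | 1436006, so solutions exist. Divide through by 11: 16241x ≡ 130546 (mod 138893).
Now find 16241⁻¹ mod 138893:
138893 = 8·16241 + 8965
16241 = 1·8965 + 7276
8965 = 1·7276 + 1689
7276 = 4·1689 + 520
1689 = 3·520 + 129
520 = 4·129 + 4
129 = 32·4 + 1
4 = 4·1 + 0
Back-substitute:
1 = 129 − 32·4
1 = −32·520 + 129·129
1 = 129·1689 − 419·520
1 = −419·7276 + 1805·1689
1 = 1805·8965 − 2224·7276
1 = −2224·16241 + 4029·8965
1 = 4029·138893 − 34456·16241
So 16241·(-34456) ≡ 1 (mod 138893), i.e. 16241⁻¹ ≡ 104437.
Then x ≡ 104437·130546 ≡ 95722 (mod 138893); the smallest non-negative solution is x = 95722.

95722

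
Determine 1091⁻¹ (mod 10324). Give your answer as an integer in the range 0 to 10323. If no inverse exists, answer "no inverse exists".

2167

Apply the Euclidean algorithm to 10324 and 1091:
10324 = 9·1091 + 505
1091 = 2·505 + 81
505 = 6·81 + 19
81 = 4·19 + 5
19 = 3·5 + 4
5 = 1·4 + 1
4 = 4·1 + 0
gcd = 1, so the inverse exists. Back-substitute:
1 = 5 − 4
1 = −19 + 4·5
1 = 4·81 − 17·19
1 = −17·505 + 106·81
1 = 106·1091 − 229·505
1 = −229·10324 + 2167·1091
So 1091·2167 ≡ 1 (mod 10324).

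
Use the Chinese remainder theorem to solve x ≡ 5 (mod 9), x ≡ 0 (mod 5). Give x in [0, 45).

Write x = 5 + 9·k. Then 9·k ≡ 0 − 5 ≡ 0 (mod 5).
Need 9⁻¹ mod 5. Extended Euclid on (5, 4):
5 = 1×4 + 1
4 = 4×1 + 0
Back-substitute:
1 = 5 − 4
9⁻¹ ≡ 4 (mod 5), so k ≡ 4·0 ≡ 0 (mod 5).
x = 5 + 9·0 = 5.

5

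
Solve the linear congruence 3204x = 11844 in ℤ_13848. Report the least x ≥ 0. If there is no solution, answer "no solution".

1041

First find gcd(3204, 13848):
13848 = 4·3204 + 1032
3204 = 3·1032 + 108
1032 = 9·108 + 60
108 = 1·60 + 48
60 = 1·48 + 12
48 = 4·12 + 0
gcd = 12 and 12 | 11844, so solutions exist. Divide through by 12: 267x ≡ 987 (mod 1154).
Now find 267⁻¹ mod 1154:
1154 = 4×267 + 86
267 = 3×86 + 9
86 = 9×9 + 5
9 = 1×5 + 4
5 = 1×4 + 1
4 = 4×1 + 0
Back-substitute:
1 = 5 − 4
1 = −9 + 2·5
1 = 2·86 − 19·9
1 = −19·267 + 59·86
1 = 59·1154 − 255·267
So 267·(-255) ≡ 1 (mod 1154), i.e. 267⁻¹ ≡ 899.
Then x ≡ 899·987 ≡ 1041 (mod 1154); the smallest non-negative solution is x = 1041.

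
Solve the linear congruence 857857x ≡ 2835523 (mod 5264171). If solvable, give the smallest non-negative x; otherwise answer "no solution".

gcd(857857, 5264171):
5264171 = 6·857857 + 117029
857857 = 7·117029 + 38654
117029 = 3·38654 + 1067
38654 = 36·1067 + 242
1067 = 4·242 + 99
242 = 2·99 + 44
99 = 2·44 + 11
44 = 4·11 + 0
gcd = 11, but 11 ∤ 2835523, so the congruence has no solution.

no solution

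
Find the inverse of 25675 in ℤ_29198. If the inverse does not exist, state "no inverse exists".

no inverse exists

Compute gcd(25675, 29198):
29198 = 1·25675 + 3523
25675 = 7·3523 + 1014
3523 = 3·1014 + 481
1014 = 2·481 + 52
481 = 9·52 + 13
52 = 4·13 + 0
gcd(25675, 29198) = 13 ≠ 1, so 25675 has no multiplicative inverse modulo 29198.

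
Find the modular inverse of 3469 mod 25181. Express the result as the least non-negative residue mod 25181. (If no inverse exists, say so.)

2047

gcd(25181, 3469) by repeated division:
25181 = 7*3469 + 898
3469 = 3*898 + 775
898 = 1*775 + 123
775 = 6*123 + 37
123 = 3*37 + 12
37 = 3*12 + 1
12 = 12*1 + 0
Since gcd(3469, 25181) = 1, back-substitute to write 1 as a combination:
1 = 37 − 3·12
1 = −3·123 + 10·37
1 = 10·775 − 63·123
1 = −63·898 + 73·775
1 = 73·3469 − 282·898
1 = −282·25181 + 2047·3469
So 3469·2047 ≡ 1 (mod 25181).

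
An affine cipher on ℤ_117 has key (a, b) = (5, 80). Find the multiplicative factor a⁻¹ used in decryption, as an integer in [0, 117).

47

Extended Euclidean algorithm:
117 = 23*5 + 2
5 = 2*2 + 1
2 = 2*1 + 0
Since gcd(5, 117) = 1, back-substitute to write 1 as a combination:
1 = 5 − 2·2
1 = −2·117 + 47·5
So 5·47 ≡ 1 (mod 117).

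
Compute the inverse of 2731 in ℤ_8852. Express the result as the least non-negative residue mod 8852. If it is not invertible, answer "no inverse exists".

1491

Run Euclid on (8852, 2731):
8852 = 3×2731 + 659
2731 = 4×659 + 95
659 = 6×95 + 89
95 = 1×89 + 6
89 = 14×6 + 5
6 = 1×5 + 1
5 = 5×1 + 0
Since gcd(2731, 8852) = 1, back-substitute to write 1 as a combination:
1 = 6 − 5
1 = −89 + 15·6
1 = 15·95 − 16·89
1 = −16·659 + 111·95
1 = 111·2731 − 460·659
1 = −460·8852 + 1491·2731
So 2731·1491 ≡ 1 (mod 8852).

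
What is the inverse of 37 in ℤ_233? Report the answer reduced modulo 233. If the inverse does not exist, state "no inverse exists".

Apply the Euclidean algorithm to 233 and 37:
233 = 6×37 + 11
37 = 3×11 + 4
11 = 2×4 + 3
4 = 1×3 + 1
3 = 3×1 + 0
Since gcd(37, 233) = 1, back-substitute to write 1 as a combination:
1 = 4 − 3
1 = −11 + 3·4
1 = 3·37 − 10·11
1 = −10·233 + 63·37
So 37·63 ≡ 1 (mod 233).

63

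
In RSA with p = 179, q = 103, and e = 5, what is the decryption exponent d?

φ(n) = (p−1)(q−1) = 178·102 = 18156.
Need d with 5·d ≡ 1 (mod 18156). Apply the extended Euclidean algorithm:
18156 = 3631*5 + 1
5 = 5*1 + 0
Back-substitute:
1 = 18156 − 3631·5
So 5·(-3631) ≡ 1 (mod 18156), hence d ≡ -3631 ≡ 14525 (mod 18156).

14525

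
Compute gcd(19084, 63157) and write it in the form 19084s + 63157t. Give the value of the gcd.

Repeated division:
63157 = 3·19084 + 5905
19084 = 3·5905 + 1369
5905 = 4·1369 + 429
1369 = 3·429 + 82
429 = 5·82 + 19
82 = 4·19 + 6
19 = 3·6 + 1
6 = 6·1 + 0
gcd(19084, 63157) = 1.
Back-substituting:
1 = 19 − 3·6
1 = −3·82 + 13·19
1 = 13·429 − 68·82
1 = −68·1369 + 217·429
1 = 217·5905 − 936·1369
1 = −936·19084 + 3025·5905
1 = 3025·63157 − 10011·19084
So 1 = (3025)·63157 + (-10011)·19084.

1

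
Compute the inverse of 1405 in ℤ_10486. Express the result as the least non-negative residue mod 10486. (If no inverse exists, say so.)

7941

Extended Euclidean algorithm:
10486 = 7*1405 + 651
1405 = 2*651 + 103
651 = 6*103 + 33
103 = 3*33 + 4
33 = 8*4 + 1
4 = 4*1 + 0
Since gcd(1405, 10486) = 1, back-substitute to write 1 as a combination:
1 = 33 − 8·4
1 = −8·103 + 25·33
1 = 25·651 − 158·103
1 = −158·1405 + 341·651
1 = 341·10486 − 2545·1405
Hence 1405⁻¹ ≡ -2545 ≡ 7941 (mod 10486).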